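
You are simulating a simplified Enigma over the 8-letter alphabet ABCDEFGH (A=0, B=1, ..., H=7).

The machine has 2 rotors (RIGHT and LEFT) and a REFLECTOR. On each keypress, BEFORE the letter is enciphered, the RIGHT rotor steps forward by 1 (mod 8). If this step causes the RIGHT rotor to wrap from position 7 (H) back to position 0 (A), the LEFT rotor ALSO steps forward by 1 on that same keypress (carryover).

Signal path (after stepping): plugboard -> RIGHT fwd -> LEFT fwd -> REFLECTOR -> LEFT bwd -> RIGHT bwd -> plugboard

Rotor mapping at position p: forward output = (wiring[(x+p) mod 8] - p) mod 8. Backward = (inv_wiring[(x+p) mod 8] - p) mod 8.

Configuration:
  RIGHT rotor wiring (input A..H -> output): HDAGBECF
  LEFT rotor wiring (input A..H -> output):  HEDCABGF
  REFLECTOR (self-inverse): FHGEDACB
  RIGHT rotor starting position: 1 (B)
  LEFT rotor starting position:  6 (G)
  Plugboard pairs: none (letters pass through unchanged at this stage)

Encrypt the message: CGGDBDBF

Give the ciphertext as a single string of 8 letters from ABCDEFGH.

Char 1 ('C'): step: R->2, L=6; C->plug->C->R->H->L->D->refl->E->L'->F->R'->G->plug->G
Char 2 ('G'): step: R->3, L=6; G->plug->G->R->A->L->A->refl->F->L'->E->R'->F->plug->F
Char 3 ('G'): step: R->4, L=6; G->plug->G->R->E->L->F->refl->A->L'->A->R'->B->plug->B
Char 4 ('D'): step: R->5, L=6; D->plug->D->R->C->L->B->refl->H->L'->B->R'->G->plug->G
Char 5 ('B'): step: R->6, L=6; B->plug->B->R->H->L->D->refl->E->L'->F->R'->D->plug->D
Char 6 ('D'): step: R->7, L=6; D->plug->D->R->B->L->H->refl->B->L'->C->R'->F->plug->F
Char 7 ('B'): step: R->0, L->7 (L advanced); B->plug->B->R->D->L->E->refl->D->L'->E->R'->F->plug->F
Char 8 ('F'): step: R->1, L=7; F->plug->F->R->B->L->A->refl->F->L'->C->R'->A->plug->A

Answer: GFBGDFFA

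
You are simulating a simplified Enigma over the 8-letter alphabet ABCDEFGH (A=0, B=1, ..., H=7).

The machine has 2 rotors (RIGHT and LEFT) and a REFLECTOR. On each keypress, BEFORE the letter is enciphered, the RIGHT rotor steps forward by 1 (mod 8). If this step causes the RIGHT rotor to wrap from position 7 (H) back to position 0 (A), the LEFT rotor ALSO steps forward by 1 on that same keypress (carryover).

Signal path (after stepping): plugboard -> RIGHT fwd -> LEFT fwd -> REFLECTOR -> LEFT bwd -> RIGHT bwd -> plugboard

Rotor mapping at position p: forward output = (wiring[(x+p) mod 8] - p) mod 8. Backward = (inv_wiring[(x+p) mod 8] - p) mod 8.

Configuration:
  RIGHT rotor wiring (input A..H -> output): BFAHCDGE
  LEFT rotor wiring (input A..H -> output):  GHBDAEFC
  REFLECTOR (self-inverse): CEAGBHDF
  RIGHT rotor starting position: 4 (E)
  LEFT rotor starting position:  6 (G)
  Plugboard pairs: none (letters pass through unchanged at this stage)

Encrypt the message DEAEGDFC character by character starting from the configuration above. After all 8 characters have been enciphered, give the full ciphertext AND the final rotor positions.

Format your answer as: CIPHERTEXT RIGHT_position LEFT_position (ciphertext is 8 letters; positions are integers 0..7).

Answer: CBEFEAEH 4 7

Derivation:
Char 1 ('D'): step: R->5, L=6; D->plug->D->R->E->L->D->refl->G->L'->H->R'->C->plug->C
Char 2 ('E'): step: R->6, L=6; E->plug->E->R->C->L->A->refl->C->L'->G->R'->B->plug->B
Char 3 ('A'): step: R->7, L=6; A->plug->A->R->F->L->F->refl->H->L'->A->R'->E->plug->E
Char 4 ('E'): step: R->0, L->7 (L advanced); E->plug->E->R->C->L->A->refl->C->L'->D->R'->F->plug->F
Char 5 ('G'): step: R->1, L=7; G->plug->G->R->D->L->C->refl->A->L'->C->R'->E->plug->E
Char 6 ('D'): step: R->2, L=7; D->plug->D->R->B->L->H->refl->F->L'->G->R'->A->plug->A
Char 7 ('F'): step: R->3, L=7; F->plug->F->R->G->L->F->refl->H->L'->B->R'->E->plug->E
Char 8 ('C'): step: R->4, L=7; C->plug->C->R->C->L->A->refl->C->L'->D->R'->H->plug->H
Final: ciphertext=CBEFEAEH, RIGHT=4, LEFT=7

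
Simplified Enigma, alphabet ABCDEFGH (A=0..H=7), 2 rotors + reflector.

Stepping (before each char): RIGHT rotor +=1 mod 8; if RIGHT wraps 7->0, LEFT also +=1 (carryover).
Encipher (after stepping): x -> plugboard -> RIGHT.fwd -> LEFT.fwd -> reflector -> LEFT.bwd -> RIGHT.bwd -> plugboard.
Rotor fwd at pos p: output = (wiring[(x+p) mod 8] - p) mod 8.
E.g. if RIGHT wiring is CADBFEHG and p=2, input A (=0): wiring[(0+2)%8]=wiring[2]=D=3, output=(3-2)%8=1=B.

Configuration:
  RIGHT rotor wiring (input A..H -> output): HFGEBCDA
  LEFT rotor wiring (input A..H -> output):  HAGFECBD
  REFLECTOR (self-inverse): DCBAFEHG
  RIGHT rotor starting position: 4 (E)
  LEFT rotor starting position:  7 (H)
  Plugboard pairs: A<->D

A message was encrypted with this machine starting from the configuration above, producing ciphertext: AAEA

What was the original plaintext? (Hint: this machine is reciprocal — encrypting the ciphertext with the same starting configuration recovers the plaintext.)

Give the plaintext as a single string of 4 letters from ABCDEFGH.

Answer: GBBG

Derivation:
Char 1 ('A'): step: R->5, L=7; A->plug->D->R->C->L->B->refl->C->L'->H->R'->G->plug->G
Char 2 ('A'): step: R->6, L=7; A->plug->D->R->H->L->C->refl->B->L'->C->R'->B->plug->B
Char 3 ('E'): step: R->7, L=7; E->plug->E->R->F->L->F->refl->E->L'->A->R'->B->plug->B
Char 4 ('A'): step: R->0, L->0 (L advanced); A->plug->D->R->E->L->E->refl->F->L'->D->R'->G->plug->G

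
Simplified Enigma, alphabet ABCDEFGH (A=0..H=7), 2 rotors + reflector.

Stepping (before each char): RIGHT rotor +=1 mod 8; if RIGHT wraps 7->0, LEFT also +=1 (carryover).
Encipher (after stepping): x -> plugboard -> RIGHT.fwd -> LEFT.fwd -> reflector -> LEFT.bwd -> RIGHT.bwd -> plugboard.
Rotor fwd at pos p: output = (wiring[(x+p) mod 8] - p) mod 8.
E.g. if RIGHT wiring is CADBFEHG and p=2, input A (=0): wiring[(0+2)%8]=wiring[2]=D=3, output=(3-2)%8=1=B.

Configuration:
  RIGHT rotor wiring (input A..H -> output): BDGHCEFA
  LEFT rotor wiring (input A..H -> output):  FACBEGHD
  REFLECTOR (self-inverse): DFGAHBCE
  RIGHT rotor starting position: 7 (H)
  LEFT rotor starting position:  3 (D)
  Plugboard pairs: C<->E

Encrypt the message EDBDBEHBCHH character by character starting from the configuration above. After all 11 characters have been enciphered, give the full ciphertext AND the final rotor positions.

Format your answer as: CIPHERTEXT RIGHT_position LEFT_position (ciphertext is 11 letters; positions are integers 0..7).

Answer: AECGGHFCABD 2 5

Derivation:
Char 1 ('E'): step: R->0, L->4 (L advanced); E->plug->C->R->G->L->G->refl->C->L'->B->R'->A->plug->A
Char 2 ('D'): step: R->1, L=4; D->plug->D->R->B->L->C->refl->G->L'->G->R'->C->plug->E
Char 3 ('B'): step: R->2, L=4; B->plug->B->R->F->L->E->refl->H->L'->D->R'->E->plug->C
Char 4 ('D'): step: R->3, L=4; D->plug->D->R->C->L->D->refl->A->L'->A->R'->G->plug->G
Char 5 ('B'): step: R->4, L=4; B->plug->B->R->A->L->A->refl->D->L'->C->R'->G->plug->G
Char 6 ('E'): step: R->5, L=4; E->plug->C->R->D->L->H->refl->E->L'->F->R'->H->plug->H
Char 7 ('H'): step: R->6, L=4; H->plug->H->R->G->L->G->refl->C->L'->B->R'->F->plug->F
Char 8 ('B'): step: R->7, L=4; B->plug->B->R->C->L->D->refl->A->L'->A->R'->E->plug->C
Char 9 ('C'): step: R->0, L->5 (L advanced); C->plug->E->R->C->L->G->refl->C->L'->B->R'->A->plug->A
Char 10 ('H'): step: R->1, L=5; H->plug->H->R->A->L->B->refl->F->L'->F->R'->B->plug->B
Char 11 ('H'): step: R->2, L=5; H->plug->H->R->B->L->C->refl->G->L'->C->R'->D->plug->D
Final: ciphertext=AECGGHFCABD, RIGHT=2, LEFT=5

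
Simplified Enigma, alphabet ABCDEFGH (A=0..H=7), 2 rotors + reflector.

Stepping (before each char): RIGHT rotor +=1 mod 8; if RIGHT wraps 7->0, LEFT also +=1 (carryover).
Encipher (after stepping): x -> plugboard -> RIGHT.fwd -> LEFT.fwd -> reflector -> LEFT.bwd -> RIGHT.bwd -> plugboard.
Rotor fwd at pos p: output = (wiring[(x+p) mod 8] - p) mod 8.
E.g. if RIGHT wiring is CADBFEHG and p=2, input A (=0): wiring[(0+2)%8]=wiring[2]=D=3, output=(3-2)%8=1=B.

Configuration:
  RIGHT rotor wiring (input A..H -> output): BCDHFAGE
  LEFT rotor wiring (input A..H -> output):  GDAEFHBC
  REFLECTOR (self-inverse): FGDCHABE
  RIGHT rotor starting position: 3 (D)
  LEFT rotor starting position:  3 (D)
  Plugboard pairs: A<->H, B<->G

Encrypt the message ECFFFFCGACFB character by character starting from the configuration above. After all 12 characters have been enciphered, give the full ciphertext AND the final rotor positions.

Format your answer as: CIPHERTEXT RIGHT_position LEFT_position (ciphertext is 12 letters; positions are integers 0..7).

Answer: HFEACCABDBDD 7 4

Derivation:
Char 1 ('E'): step: R->4, L=3; E->plug->E->R->F->L->D->refl->C->L'->B->R'->A->plug->H
Char 2 ('C'): step: R->5, L=3; C->plug->C->R->H->L->F->refl->A->L'->G->R'->F->plug->F
Char 3 ('F'): step: R->6, L=3; F->plug->F->R->B->L->C->refl->D->L'->F->R'->E->plug->E
Char 4 ('F'): step: R->7, L=3; F->plug->F->R->G->L->A->refl->F->L'->H->R'->H->plug->A
Char 5 ('F'): step: R->0, L->4 (L advanced); F->plug->F->R->A->L->B->refl->G->L'->D->R'->C->plug->C
Char 6 ('F'): step: R->1, L=4; F->plug->F->R->F->L->H->refl->E->L'->G->R'->C->plug->C
Char 7 ('C'): step: R->2, L=4; C->plug->C->R->D->L->G->refl->B->L'->A->R'->H->plug->A
Char 8 ('G'): step: R->3, L=4; G->plug->B->R->C->L->F->refl->A->L'->H->R'->G->plug->B
Char 9 ('A'): step: R->4, L=4; A->plug->H->R->D->L->G->refl->B->L'->A->R'->D->plug->D
Char 10 ('C'): step: R->5, L=4; C->plug->C->R->H->L->A->refl->F->L'->C->R'->G->plug->B
Char 11 ('F'): step: R->6, L=4; F->plug->F->R->B->L->D->refl->C->L'->E->R'->D->plug->D
Char 12 ('B'): step: R->7, L=4; B->plug->G->R->B->L->D->refl->C->L'->E->R'->D->plug->D
Final: ciphertext=HFEACCABDBDD, RIGHT=7, LEFT=4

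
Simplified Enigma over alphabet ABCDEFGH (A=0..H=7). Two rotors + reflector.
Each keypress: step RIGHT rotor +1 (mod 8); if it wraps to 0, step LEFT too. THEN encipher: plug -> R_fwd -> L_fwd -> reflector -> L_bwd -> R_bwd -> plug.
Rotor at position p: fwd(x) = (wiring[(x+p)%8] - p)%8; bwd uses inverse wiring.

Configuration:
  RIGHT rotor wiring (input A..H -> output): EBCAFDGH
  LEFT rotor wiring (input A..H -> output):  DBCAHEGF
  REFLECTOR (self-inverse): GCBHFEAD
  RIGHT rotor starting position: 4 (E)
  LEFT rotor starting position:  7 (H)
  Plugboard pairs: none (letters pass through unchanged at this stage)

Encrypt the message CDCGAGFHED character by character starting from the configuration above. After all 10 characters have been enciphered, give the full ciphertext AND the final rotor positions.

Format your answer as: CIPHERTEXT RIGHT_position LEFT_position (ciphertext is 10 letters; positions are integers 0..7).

Answer: EGGFDDBEHC 6 0

Derivation:
Char 1 ('C'): step: R->5, L=7; C->plug->C->R->C->L->C->refl->B->L'->E->R'->E->plug->E
Char 2 ('D'): step: R->6, L=7; D->plug->D->R->D->L->D->refl->H->L'->H->R'->G->plug->G
Char 3 ('C'): step: R->7, L=7; C->plug->C->R->C->L->C->refl->B->L'->E->R'->G->plug->G
Char 4 ('G'): step: R->0, L->0 (L advanced); G->plug->G->R->G->L->G->refl->A->L'->D->R'->F->plug->F
Char 5 ('A'): step: R->1, L=0; A->plug->A->R->A->L->D->refl->H->L'->E->R'->D->plug->D
Char 6 ('G'): step: R->2, L=0; G->plug->G->R->C->L->C->refl->B->L'->B->R'->D->plug->D
Char 7 ('F'): step: R->3, L=0; F->plug->F->R->B->L->B->refl->C->L'->C->R'->B->plug->B
Char 8 ('H'): step: R->4, L=0; H->plug->H->R->E->L->H->refl->D->L'->A->R'->E->plug->E
Char 9 ('E'): step: R->5, L=0; E->plug->E->R->E->L->H->refl->D->L'->A->R'->H->plug->H
Char 10 ('D'): step: R->6, L=0; D->plug->D->R->D->L->A->refl->G->L'->G->R'->C->plug->C
Final: ciphertext=EGGFDDBEHC, RIGHT=6, LEFT=0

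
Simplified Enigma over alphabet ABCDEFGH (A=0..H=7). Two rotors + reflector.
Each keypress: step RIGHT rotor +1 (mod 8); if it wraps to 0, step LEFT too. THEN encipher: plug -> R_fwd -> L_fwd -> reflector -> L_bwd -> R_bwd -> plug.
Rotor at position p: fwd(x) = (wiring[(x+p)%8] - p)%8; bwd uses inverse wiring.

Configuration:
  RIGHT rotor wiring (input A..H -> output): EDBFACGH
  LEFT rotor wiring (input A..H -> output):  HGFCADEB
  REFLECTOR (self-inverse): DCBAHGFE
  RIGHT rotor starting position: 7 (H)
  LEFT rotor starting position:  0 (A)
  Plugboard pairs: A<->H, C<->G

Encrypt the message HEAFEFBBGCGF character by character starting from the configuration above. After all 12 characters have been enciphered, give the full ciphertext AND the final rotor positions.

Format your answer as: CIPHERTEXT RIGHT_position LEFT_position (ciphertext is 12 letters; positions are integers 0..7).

Char 1 ('H'): step: R->0, L->1 (L advanced); H->plug->A->R->E->L->C->refl->B->L'->C->R'->F->plug->F
Char 2 ('E'): step: R->1, L=1; E->plug->E->R->B->L->E->refl->H->L'->D->R'->H->plug->A
Char 3 ('A'): step: R->2, L=1; A->plug->H->R->B->L->E->refl->H->L'->D->R'->B->plug->B
Char 4 ('F'): step: R->3, L=1; F->plug->F->R->B->L->E->refl->H->L'->D->R'->D->plug->D
Char 5 ('E'): step: R->4, L=1; E->plug->E->R->A->L->F->refl->G->L'->H->R'->F->plug->F
Char 6 ('F'): step: R->5, L=1; F->plug->F->R->E->L->C->refl->B->L'->C->R'->C->plug->G
Char 7 ('B'): step: R->6, L=1; B->plug->B->R->B->L->E->refl->H->L'->D->R'->E->plug->E
Char 8 ('B'): step: R->7, L=1; B->plug->B->R->F->L->D->refl->A->L'->G->R'->E->plug->E
Char 9 ('G'): step: R->0, L->2 (L advanced); G->plug->C->R->B->L->A->refl->D->L'->A->R'->E->plug->E
Char 10 ('C'): step: R->1, L=2; C->plug->G->R->G->L->F->refl->G->L'->C->R'->A->plug->H
Char 11 ('G'): step: R->2, L=2; G->plug->C->R->G->L->F->refl->G->L'->C->R'->G->plug->C
Char 12 ('F'): step: R->3, L=2; F->plug->F->R->B->L->A->refl->D->L'->A->R'->G->plug->C
Final: ciphertext=FABDFGEEEHCC, RIGHT=3, LEFT=2

Answer: FABDFGEEEHCC 3 2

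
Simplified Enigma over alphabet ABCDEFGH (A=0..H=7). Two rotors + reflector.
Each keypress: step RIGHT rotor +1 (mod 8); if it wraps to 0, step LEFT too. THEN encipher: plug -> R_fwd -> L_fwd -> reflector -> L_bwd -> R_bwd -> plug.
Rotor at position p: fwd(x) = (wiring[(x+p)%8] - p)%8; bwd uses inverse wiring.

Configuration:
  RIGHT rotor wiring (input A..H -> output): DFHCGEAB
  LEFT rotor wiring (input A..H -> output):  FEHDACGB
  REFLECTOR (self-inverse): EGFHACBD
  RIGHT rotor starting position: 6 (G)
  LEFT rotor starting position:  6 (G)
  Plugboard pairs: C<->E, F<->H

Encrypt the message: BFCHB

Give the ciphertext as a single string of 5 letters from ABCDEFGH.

Char 1 ('B'): step: R->7, L=6; B->plug->B->R->E->L->B->refl->G->L'->D->R'->E->plug->C
Char 2 ('F'): step: R->0, L->7 (L advanced); F->plug->H->R->B->L->G->refl->B->L'->F->R'->B->plug->B
Char 3 ('C'): step: R->1, L=7; C->plug->E->R->D->L->A->refl->E->L'->E->R'->A->plug->A
Char 4 ('H'): step: R->2, L=7; H->plug->F->R->H->L->H->refl->D->L'->G->R'->E->plug->C
Char 5 ('B'): step: R->3, L=7; B->plug->B->R->D->L->A->refl->E->L'->E->R'->H->plug->F

Answer: CBACF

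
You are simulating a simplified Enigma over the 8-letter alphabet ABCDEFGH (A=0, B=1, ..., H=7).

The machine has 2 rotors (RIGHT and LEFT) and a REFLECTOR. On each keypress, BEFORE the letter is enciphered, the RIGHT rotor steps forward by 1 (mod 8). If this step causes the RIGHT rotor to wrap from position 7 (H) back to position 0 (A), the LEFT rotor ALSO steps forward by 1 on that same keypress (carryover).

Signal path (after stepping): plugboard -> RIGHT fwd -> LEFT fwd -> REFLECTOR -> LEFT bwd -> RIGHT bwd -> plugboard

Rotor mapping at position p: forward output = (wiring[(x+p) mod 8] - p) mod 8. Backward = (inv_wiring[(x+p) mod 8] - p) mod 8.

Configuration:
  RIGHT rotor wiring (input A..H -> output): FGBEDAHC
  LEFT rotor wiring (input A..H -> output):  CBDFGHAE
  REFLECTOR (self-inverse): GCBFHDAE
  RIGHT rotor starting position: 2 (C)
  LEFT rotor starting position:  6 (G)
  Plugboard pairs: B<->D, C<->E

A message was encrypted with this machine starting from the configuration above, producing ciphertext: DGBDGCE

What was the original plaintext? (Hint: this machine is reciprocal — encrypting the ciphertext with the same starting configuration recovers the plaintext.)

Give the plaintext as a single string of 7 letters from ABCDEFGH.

Char 1 ('D'): step: R->3, L=6; D->plug->B->R->A->L->C->refl->B->L'->H->R'->E->plug->C
Char 2 ('G'): step: R->4, L=6; G->plug->G->R->F->L->H->refl->E->L'->C->R'->F->plug->F
Char 3 ('B'): step: R->5, L=6; B->plug->D->R->A->L->C->refl->B->L'->H->R'->G->plug->G
Char 4 ('D'): step: R->6, L=6; D->plug->B->R->E->L->F->refl->D->L'->D->R'->E->plug->C
Char 5 ('G'): step: R->7, L=6; G->plug->G->R->B->L->G->refl->A->L'->G->R'->B->plug->D
Char 6 ('C'): step: R->0, L->7 (L advanced); C->plug->E->R->D->L->E->refl->H->L'->F->R'->A->plug->A
Char 7 ('E'): step: R->1, L=7; E->plug->C->R->D->L->E->refl->H->L'->F->R'->A->plug->A

Answer: CFGCDAA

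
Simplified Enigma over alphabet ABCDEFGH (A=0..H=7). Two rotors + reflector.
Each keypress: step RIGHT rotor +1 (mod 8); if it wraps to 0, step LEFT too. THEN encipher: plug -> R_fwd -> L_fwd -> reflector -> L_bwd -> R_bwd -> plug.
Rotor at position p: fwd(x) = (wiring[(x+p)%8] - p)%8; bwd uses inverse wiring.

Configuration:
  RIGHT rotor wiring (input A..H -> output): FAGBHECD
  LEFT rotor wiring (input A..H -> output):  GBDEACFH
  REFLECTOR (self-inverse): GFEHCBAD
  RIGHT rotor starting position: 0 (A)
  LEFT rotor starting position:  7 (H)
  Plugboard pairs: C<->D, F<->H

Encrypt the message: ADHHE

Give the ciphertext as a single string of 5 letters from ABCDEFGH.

Answer: DAFFF

Derivation:
Char 1 ('A'): step: R->1, L=7; A->plug->A->R->H->L->G->refl->A->L'->A->R'->C->plug->D
Char 2 ('D'): step: R->2, L=7; D->plug->C->R->F->L->B->refl->F->L'->E->R'->A->plug->A
Char 3 ('H'): step: R->3, L=7; H->plug->F->R->C->L->C->refl->E->L'->D->R'->H->plug->F
Char 4 ('H'): step: R->4, L=7; H->plug->F->R->E->L->F->refl->B->L'->F->R'->H->plug->F
Char 5 ('E'): step: R->5, L=7; E->plug->E->R->D->L->E->refl->C->L'->C->R'->H->plug->F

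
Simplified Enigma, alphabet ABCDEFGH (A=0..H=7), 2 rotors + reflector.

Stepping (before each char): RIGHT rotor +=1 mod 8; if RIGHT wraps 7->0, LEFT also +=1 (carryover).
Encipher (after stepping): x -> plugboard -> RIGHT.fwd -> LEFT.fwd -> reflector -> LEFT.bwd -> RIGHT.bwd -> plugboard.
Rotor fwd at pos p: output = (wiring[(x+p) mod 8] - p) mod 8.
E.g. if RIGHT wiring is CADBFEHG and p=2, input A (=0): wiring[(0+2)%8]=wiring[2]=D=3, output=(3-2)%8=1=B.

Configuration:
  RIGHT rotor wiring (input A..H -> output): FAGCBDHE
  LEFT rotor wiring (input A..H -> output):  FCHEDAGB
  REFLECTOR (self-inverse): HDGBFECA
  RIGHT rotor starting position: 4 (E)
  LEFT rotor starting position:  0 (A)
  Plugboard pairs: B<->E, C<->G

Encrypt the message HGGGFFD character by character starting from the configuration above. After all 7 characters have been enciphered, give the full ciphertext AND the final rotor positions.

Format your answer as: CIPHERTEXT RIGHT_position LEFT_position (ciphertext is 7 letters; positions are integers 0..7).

Answer: GFEHHEE 3 1

Derivation:
Char 1 ('H'): step: R->5, L=0; H->plug->H->R->E->L->D->refl->B->L'->H->R'->C->plug->G
Char 2 ('G'): step: R->6, L=0; G->plug->C->R->H->L->B->refl->D->L'->E->R'->F->plug->F
Char 3 ('G'): step: R->7, L=0; G->plug->C->R->B->L->C->refl->G->L'->G->R'->B->plug->E
Char 4 ('G'): step: R->0, L->1 (L advanced); G->plug->C->R->G->L->A->refl->H->L'->E->R'->H->plug->H
Char 5 ('F'): step: R->1, L=1; F->plug->F->R->G->L->A->refl->H->L'->E->R'->H->plug->H
Char 6 ('F'): step: R->2, L=1; F->plug->F->R->C->L->D->refl->B->L'->A->R'->B->plug->E
Char 7 ('D'): step: R->3, L=1; D->plug->D->R->E->L->H->refl->A->L'->G->R'->B->plug->E
Final: ciphertext=GFEHHEE, RIGHT=3, LEFT=1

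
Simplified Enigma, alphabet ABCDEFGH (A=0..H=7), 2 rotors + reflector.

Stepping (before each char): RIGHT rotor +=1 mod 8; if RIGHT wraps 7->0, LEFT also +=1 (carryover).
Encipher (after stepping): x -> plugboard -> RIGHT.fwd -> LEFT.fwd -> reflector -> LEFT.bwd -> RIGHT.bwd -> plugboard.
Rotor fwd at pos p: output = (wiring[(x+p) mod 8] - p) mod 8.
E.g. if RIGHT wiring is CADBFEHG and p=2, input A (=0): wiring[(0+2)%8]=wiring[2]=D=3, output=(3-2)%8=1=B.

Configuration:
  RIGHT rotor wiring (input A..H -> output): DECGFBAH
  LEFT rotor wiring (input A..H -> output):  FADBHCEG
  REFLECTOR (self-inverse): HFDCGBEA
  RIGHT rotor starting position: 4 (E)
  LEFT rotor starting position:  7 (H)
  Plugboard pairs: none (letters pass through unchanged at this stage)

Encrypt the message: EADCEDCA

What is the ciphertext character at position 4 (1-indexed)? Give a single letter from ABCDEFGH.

Char 1 ('E'): step: R->5, L=7; E->plug->E->R->H->L->F->refl->B->L'->C->R'->C->plug->C
Char 2 ('A'): step: R->6, L=7; A->plug->A->R->C->L->B->refl->F->L'->H->R'->G->plug->G
Char 3 ('D'): step: R->7, L=7; D->plug->D->R->D->L->E->refl->G->L'->B->R'->H->plug->H
Char 4 ('C'): step: R->0, L->0 (L advanced); C->plug->C->R->C->L->D->refl->C->L'->F->R'->E->plug->E

E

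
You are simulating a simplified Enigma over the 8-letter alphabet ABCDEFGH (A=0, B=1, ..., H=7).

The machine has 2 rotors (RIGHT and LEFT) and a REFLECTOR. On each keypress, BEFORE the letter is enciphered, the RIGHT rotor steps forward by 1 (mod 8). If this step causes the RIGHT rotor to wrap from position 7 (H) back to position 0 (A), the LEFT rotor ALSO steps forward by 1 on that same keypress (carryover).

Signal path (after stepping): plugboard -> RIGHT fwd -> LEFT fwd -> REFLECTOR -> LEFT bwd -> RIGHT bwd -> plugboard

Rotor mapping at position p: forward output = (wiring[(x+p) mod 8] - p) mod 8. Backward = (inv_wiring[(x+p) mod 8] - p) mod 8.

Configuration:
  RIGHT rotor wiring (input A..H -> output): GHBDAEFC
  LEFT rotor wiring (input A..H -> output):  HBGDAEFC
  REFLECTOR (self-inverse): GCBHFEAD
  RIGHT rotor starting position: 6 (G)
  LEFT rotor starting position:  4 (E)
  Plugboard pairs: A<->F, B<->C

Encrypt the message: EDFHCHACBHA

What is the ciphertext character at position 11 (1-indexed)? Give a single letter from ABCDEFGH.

Char 1 ('E'): step: R->7, L=4; E->plug->E->R->E->L->D->refl->H->L'->H->R'->B->plug->C
Char 2 ('D'): step: R->0, L->5 (L advanced); D->plug->D->R->D->L->C->refl->B->L'->F->R'->G->plug->G
Char 3 ('F'): step: R->1, L=5; F->plug->A->R->G->L->G->refl->A->L'->B->R'->G->plug->G
Char 4 ('H'): step: R->2, L=5; H->plug->H->R->F->L->B->refl->C->L'->D->R'->E->plug->E
Char 5 ('C'): step: R->3, L=5; C->plug->B->R->F->L->B->refl->C->L'->D->R'->F->plug->A
Char 6 ('H'): step: R->4, L=5; H->plug->H->R->H->L->D->refl->H->L'->A->R'->B->plug->C
Char 7 ('A'): step: R->5, L=5; A->plug->F->R->E->L->E->refl->F->L'->C->R'->E->plug->E
Char 8 ('C'): step: R->6, L=5; C->plug->B->R->E->L->E->refl->F->L'->C->R'->G->plug->G
Char 9 ('B'): step: R->7, L=5; B->plug->C->R->A->L->H->refl->D->L'->H->R'->B->plug->C
Char 10 ('H'): step: R->0, L->6 (L advanced); H->plug->H->R->C->L->B->refl->C->L'->G->R'->A->plug->F
Char 11 ('A'): step: R->1, L=6; A->plug->F->R->E->L->A->refl->G->L'->H->R'->D->plug->D

D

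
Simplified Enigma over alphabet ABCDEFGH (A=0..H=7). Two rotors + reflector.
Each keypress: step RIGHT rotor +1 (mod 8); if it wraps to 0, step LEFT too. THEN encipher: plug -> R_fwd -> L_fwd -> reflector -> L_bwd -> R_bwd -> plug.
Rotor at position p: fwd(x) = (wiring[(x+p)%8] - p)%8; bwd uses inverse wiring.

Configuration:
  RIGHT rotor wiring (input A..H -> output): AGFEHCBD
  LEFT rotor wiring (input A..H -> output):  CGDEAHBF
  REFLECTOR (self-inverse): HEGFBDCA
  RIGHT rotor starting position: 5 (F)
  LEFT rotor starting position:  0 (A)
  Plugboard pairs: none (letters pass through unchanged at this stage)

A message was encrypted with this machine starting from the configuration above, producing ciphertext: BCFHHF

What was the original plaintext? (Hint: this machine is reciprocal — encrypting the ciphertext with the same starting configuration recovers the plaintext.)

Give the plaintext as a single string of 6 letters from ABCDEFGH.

Answer: HHADFG

Derivation:
Char 1 ('B'): step: R->6, L=0; B->plug->B->R->F->L->H->refl->A->L'->E->R'->H->plug->H
Char 2 ('C'): step: R->7, L=0; C->plug->C->R->H->L->F->refl->D->L'->C->R'->H->plug->H
Char 3 ('F'): step: R->0, L->1 (L advanced); F->plug->F->R->C->L->D->refl->F->L'->A->R'->A->plug->A
Char 4 ('H'): step: R->1, L=1; H->plug->H->R->H->L->B->refl->E->L'->G->R'->D->plug->D
Char 5 ('H'): step: R->2, L=1; H->plug->H->R->E->L->G->refl->C->L'->B->R'->F->plug->F
Char 6 ('F'): step: R->3, L=1; F->plug->F->R->F->L->A->refl->H->L'->D->R'->G->plug->G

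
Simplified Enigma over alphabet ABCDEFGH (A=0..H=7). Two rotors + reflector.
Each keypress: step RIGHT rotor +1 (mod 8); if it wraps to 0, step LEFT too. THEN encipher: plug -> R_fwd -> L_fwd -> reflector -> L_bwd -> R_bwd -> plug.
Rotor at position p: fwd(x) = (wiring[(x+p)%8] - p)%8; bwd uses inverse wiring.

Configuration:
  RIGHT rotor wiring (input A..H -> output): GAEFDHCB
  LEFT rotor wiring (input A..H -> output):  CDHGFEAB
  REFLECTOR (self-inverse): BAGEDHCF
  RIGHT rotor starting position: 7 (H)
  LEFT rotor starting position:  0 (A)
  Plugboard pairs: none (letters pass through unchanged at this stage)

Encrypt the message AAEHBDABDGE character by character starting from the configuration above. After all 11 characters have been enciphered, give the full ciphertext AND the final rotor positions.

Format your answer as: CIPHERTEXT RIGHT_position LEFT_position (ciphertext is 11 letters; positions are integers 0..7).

Answer: FECBFGBEBHD 2 2

Derivation:
Char 1 ('A'): step: R->0, L->1 (L advanced); A->plug->A->R->G->L->A->refl->B->L'->H->R'->F->plug->F
Char 2 ('A'): step: R->1, L=1; A->plug->A->R->H->L->B->refl->A->L'->G->R'->E->plug->E
Char 3 ('E'): step: R->2, L=1; E->plug->E->R->A->L->C->refl->G->L'->B->R'->C->plug->C
Char 4 ('H'): step: R->3, L=1; H->plug->H->R->B->L->G->refl->C->L'->A->R'->B->plug->B
Char 5 ('B'): step: R->4, L=1; B->plug->B->R->D->L->E->refl->D->L'->E->R'->F->plug->F
Char 6 ('D'): step: R->5, L=1; D->plug->D->R->B->L->G->refl->C->L'->A->R'->G->plug->G
Char 7 ('A'): step: R->6, L=1; A->plug->A->R->E->L->D->refl->E->L'->D->R'->B->plug->B
Char 8 ('B'): step: R->7, L=1; B->plug->B->R->H->L->B->refl->A->L'->G->R'->E->plug->E
Char 9 ('D'): step: R->0, L->2 (L advanced); D->plug->D->R->F->L->H->refl->F->L'->A->R'->B->plug->B
Char 10 ('G'): step: R->1, L=2; G->plug->G->R->A->L->F->refl->H->L'->F->R'->H->plug->H
Char 11 ('E'): step: R->2, L=2; E->plug->E->R->A->L->F->refl->H->L'->F->R'->D->plug->D
Final: ciphertext=FECBFGBEBHD, RIGHT=2, LEFT=2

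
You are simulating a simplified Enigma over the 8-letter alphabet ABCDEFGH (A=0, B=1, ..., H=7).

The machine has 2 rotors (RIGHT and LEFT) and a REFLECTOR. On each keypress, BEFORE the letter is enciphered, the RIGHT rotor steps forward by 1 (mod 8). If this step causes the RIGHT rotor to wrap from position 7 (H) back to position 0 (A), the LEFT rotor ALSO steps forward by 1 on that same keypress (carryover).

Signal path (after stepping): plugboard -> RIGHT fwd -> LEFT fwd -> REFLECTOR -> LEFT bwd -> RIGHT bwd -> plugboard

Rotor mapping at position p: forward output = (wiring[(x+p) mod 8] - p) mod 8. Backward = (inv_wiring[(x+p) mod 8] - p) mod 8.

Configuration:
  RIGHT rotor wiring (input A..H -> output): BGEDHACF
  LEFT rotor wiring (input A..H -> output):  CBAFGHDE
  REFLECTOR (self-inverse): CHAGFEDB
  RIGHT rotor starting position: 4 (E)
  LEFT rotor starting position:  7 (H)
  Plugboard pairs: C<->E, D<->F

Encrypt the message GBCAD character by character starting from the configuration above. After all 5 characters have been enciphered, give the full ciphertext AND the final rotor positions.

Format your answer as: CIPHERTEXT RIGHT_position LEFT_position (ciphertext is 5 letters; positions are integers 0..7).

Char 1 ('G'): step: R->5, L=7; G->plug->G->R->G->L->A->refl->C->L'->C->R'->H->plug->H
Char 2 ('B'): step: R->6, L=7; B->plug->B->R->H->L->E->refl->F->L'->A->R'->D->plug->F
Char 3 ('C'): step: R->7, L=7; C->plug->E->R->E->L->G->refl->D->L'->B->R'->G->plug->G
Char 4 ('A'): step: R->0, L->0 (L advanced); A->plug->A->R->B->L->B->refl->H->L'->F->R'->H->plug->H
Char 5 ('D'): step: R->1, L=0; D->plug->F->R->B->L->B->refl->H->L'->F->R'->A->plug->A
Final: ciphertext=HFGHA, RIGHT=1, LEFT=0

Answer: HFGHA 1 0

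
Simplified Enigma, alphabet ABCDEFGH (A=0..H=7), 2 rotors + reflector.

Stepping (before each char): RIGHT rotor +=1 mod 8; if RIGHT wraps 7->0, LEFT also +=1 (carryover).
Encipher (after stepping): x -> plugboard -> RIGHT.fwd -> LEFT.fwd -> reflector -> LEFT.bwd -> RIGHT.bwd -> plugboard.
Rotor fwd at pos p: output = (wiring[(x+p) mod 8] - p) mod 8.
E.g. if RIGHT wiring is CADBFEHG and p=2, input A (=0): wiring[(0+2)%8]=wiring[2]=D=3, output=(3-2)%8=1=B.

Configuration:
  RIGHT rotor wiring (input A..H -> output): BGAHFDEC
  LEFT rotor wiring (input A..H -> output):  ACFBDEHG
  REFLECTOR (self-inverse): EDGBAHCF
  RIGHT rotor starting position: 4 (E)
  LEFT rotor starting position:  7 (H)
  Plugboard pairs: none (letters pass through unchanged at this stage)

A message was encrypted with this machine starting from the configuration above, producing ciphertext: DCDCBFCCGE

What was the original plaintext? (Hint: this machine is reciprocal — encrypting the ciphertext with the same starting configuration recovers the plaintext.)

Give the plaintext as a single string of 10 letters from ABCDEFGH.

Char 1 ('D'): step: R->5, L=7; D->plug->D->R->E->L->C->refl->G->L'->D->R'->F->plug->F
Char 2 ('C'): step: R->6, L=7; C->plug->C->R->D->L->G->refl->C->L'->E->R'->B->plug->B
Char 3 ('D'): step: R->7, L=7; D->plug->D->R->B->L->B->refl->D->L'->C->R'->B->plug->B
Char 4 ('C'): step: R->0, L->0 (L advanced); C->plug->C->R->A->L->A->refl->E->L'->F->R'->E->plug->E
Char 5 ('B'): step: R->1, L=0; B->plug->B->R->H->L->G->refl->C->L'->B->R'->G->plug->G
Char 6 ('F'): step: R->2, L=0; F->plug->F->R->A->L->A->refl->E->L'->F->R'->B->plug->B
Char 7 ('C'): step: R->3, L=0; C->plug->C->R->A->L->A->refl->E->L'->F->R'->H->plug->H
Char 8 ('C'): step: R->4, L=0; C->plug->C->R->A->L->A->refl->E->L'->F->R'->E->plug->E
Char 9 ('G'): step: R->5, L=0; G->plug->G->R->C->L->F->refl->H->L'->G->R'->A->plug->A
Char 10 ('E'): step: R->6, L=0; E->plug->E->R->C->L->F->refl->H->L'->G->R'->A->plug->A

Answer: FBBEGBHEAA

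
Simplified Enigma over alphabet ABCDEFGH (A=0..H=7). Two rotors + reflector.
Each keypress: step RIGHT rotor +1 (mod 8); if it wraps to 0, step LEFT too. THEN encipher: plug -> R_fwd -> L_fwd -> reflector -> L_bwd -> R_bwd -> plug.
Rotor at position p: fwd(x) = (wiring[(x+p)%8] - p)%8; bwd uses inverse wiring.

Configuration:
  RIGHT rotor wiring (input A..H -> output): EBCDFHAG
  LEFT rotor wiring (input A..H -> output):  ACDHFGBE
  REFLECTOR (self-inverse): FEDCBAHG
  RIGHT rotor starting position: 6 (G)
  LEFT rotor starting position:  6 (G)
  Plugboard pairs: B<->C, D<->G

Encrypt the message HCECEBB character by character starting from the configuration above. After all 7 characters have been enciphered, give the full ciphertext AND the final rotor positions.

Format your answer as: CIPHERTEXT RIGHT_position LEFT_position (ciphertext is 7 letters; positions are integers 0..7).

Char 1 ('H'): step: R->7, L=6; H->plug->H->R->B->L->G->refl->H->L'->G->R'->F->plug->F
Char 2 ('C'): step: R->0, L->7 (L advanced); C->plug->B->R->B->L->B->refl->E->L'->D->R'->D->plug->G
Char 3 ('E'): step: R->1, L=7; E->plug->E->R->G->L->H->refl->G->L'->F->R'->G->plug->D
Char 4 ('C'): step: R->2, L=7; C->plug->B->R->B->L->B->refl->E->L'->D->R'->C->plug->B
Char 5 ('E'): step: R->3, L=7; E->plug->E->R->D->L->E->refl->B->L'->B->R'->F->plug->F
Char 6 ('B'): step: R->4, L=7; B->plug->C->R->E->L->A->refl->F->L'->A->R'->E->plug->E
Char 7 ('B'): step: R->5, L=7; B->plug->C->R->B->L->B->refl->E->L'->D->R'->B->plug->C
Final: ciphertext=FGDBFEC, RIGHT=5, LEFT=7

Answer: FGDBFEC 5 7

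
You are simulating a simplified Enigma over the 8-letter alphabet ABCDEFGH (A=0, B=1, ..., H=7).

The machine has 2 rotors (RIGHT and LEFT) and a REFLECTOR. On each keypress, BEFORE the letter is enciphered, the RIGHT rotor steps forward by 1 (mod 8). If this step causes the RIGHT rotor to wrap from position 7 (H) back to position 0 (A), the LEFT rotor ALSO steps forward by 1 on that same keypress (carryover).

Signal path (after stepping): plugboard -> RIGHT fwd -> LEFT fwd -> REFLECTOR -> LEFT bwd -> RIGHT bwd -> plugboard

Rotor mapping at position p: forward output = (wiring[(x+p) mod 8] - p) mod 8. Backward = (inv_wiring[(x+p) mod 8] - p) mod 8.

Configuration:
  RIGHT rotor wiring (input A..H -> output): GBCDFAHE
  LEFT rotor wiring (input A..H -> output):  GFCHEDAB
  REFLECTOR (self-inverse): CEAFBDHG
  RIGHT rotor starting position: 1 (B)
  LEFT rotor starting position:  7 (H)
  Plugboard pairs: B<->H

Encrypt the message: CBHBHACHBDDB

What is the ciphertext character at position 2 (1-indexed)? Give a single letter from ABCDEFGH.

Char 1 ('C'): step: R->2, L=7; C->plug->C->R->D->L->D->refl->F->L'->F->R'->E->plug->E
Char 2 ('B'): step: R->3, L=7; B->plug->H->R->H->L->B->refl->E->L'->G->R'->G->plug->G

G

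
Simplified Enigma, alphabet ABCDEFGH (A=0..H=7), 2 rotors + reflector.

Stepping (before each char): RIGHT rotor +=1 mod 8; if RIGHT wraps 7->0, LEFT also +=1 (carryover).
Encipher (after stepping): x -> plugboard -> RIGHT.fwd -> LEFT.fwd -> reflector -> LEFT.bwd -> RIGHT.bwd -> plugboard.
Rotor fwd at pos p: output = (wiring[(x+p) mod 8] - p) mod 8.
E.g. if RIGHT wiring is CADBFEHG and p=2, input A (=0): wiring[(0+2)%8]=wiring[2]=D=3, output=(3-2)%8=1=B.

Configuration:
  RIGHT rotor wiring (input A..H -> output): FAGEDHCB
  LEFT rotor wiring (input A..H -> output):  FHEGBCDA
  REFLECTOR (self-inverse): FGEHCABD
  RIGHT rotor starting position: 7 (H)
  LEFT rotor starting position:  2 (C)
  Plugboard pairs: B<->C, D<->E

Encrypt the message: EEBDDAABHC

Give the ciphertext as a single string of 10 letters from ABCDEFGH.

Char 1 ('E'): step: R->0, L->3 (L advanced); E->plug->D->R->E->L->F->refl->A->L'->D->R'->E->plug->D
Char 2 ('E'): step: R->1, L=3; E->plug->D->R->C->L->H->refl->D->L'->A->R'->G->plug->G
Char 3 ('B'): step: R->2, L=3; B->plug->C->R->B->L->G->refl->B->L'->H->R'->F->plug->F
Char 4 ('D'): step: R->3, L=3; D->plug->E->R->G->L->E->refl->C->L'->F->R'->G->plug->G
Char 5 ('D'): step: R->4, L=3; D->plug->E->R->B->L->G->refl->B->L'->H->R'->A->plug->A
Char 6 ('A'): step: R->5, L=3; A->plug->A->R->C->L->H->refl->D->L'->A->R'->D->plug->E
Char 7 ('A'): step: R->6, L=3; A->plug->A->R->E->L->F->refl->A->L'->D->R'->B->plug->C
Char 8 ('B'): step: R->7, L=3; B->plug->C->R->B->L->G->refl->B->L'->H->R'->D->plug->E
Char 9 ('H'): step: R->0, L->4 (L advanced); H->plug->H->R->B->L->G->refl->B->L'->E->R'->D->plug->E
Char 10 ('C'): step: R->1, L=4; C->plug->B->R->F->L->D->refl->H->L'->C->R'->D->plug->E

Answer: DGFGAECEEE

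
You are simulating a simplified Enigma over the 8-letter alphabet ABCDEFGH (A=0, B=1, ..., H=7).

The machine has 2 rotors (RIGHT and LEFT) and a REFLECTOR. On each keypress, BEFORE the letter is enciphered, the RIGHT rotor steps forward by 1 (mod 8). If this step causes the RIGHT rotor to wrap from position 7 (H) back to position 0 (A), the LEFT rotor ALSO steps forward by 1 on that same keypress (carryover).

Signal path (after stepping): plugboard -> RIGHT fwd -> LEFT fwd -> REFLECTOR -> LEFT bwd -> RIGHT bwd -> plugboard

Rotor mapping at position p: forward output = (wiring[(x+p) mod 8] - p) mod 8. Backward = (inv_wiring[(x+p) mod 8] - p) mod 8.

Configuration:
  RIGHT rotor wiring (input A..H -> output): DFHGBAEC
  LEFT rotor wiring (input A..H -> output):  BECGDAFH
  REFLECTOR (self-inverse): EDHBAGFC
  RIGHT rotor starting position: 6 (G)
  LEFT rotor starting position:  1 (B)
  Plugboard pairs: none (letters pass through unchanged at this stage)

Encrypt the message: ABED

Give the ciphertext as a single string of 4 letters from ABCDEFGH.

Answer: BABC

Derivation:
Char 1 ('A'): step: R->7, L=1; A->plug->A->R->D->L->C->refl->H->L'->E->R'->B->plug->B
Char 2 ('B'): step: R->0, L->2 (L advanced); B->plug->B->R->F->L->F->refl->G->L'->D->R'->A->plug->A
Char 3 ('E'): step: R->1, L=2; E->plug->E->R->H->L->C->refl->H->L'->G->R'->B->plug->B
Char 4 ('D'): step: R->2, L=2; D->plug->D->R->G->L->H->refl->C->L'->H->R'->C->plug->C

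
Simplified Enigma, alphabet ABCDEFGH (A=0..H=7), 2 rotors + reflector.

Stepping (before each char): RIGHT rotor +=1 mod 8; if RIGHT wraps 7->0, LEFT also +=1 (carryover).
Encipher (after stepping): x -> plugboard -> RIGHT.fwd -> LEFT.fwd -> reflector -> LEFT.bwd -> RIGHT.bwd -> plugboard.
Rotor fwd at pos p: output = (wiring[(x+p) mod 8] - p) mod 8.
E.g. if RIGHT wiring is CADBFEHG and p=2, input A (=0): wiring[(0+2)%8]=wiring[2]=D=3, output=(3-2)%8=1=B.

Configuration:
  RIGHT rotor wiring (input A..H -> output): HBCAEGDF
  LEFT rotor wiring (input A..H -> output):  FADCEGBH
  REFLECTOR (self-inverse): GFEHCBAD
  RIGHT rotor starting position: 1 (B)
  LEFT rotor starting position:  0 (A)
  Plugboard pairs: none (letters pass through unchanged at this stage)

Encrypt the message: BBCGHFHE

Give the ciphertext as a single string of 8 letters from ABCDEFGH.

Char 1 ('B'): step: R->2, L=0; B->plug->B->R->G->L->B->refl->F->L'->A->R'->A->plug->A
Char 2 ('B'): step: R->3, L=0; B->plug->B->R->B->L->A->refl->G->L'->F->R'->A->plug->A
Char 3 ('C'): step: R->4, L=0; C->plug->C->R->H->L->H->refl->D->L'->C->R'->B->plug->B
Char 4 ('G'): step: R->5, L=0; G->plug->G->R->D->L->C->refl->E->L'->E->R'->E->plug->E
Char 5 ('H'): step: R->6, L=0; H->plug->H->R->A->L->F->refl->B->L'->G->R'->G->plug->G
Char 6 ('F'): step: R->7, L=0; F->plug->F->R->F->L->G->refl->A->L'->B->R'->E->plug->E
Char 7 ('H'): step: R->0, L->1 (L advanced); H->plug->H->R->F->L->A->refl->G->L'->G->R'->F->plug->F
Char 8 ('E'): step: R->1, L=1; E->plug->E->R->F->L->A->refl->G->L'->G->R'->H->plug->H

Answer: AABEGEFH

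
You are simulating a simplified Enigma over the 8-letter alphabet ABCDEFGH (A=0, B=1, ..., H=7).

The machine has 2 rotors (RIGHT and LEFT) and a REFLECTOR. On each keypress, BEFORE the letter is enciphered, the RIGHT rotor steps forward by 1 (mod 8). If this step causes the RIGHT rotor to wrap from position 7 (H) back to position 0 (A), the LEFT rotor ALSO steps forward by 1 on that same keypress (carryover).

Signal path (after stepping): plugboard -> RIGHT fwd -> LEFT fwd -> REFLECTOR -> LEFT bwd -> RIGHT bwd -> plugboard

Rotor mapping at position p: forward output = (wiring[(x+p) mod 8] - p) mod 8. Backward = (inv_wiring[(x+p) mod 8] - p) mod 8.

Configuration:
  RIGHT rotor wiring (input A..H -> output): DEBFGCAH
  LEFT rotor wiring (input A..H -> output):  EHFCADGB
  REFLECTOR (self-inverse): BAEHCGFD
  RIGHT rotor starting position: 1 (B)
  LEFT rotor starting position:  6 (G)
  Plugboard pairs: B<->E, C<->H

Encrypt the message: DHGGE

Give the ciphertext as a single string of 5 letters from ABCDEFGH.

Char 1 ('D'): step: R->2, L=6; D->plug->D->R->A->L->A->refl->B->L'->D->R'->B->plug->E
Char 2 ('H'): step: R->3, L=6; H->plug->C->R->H->L->F->refl->G->L'->C->R'->A->plug->A
Char 3 ('G'): step: R->4, L=6; G->plug->G->R->F->L->E->refl->C->L'->G->R'->B->plug->E
Char 4 ('G'): step: R->5, L=6; G->plug->G->R->A->L->A->refl->B->L'->D->R'->B->plug->E
Char 5 ('E'): step: R->6, L=6; E->plug->B->R->B->L->D->refl->H->L'->E->R'->H->plug->C

Answer: EAEEC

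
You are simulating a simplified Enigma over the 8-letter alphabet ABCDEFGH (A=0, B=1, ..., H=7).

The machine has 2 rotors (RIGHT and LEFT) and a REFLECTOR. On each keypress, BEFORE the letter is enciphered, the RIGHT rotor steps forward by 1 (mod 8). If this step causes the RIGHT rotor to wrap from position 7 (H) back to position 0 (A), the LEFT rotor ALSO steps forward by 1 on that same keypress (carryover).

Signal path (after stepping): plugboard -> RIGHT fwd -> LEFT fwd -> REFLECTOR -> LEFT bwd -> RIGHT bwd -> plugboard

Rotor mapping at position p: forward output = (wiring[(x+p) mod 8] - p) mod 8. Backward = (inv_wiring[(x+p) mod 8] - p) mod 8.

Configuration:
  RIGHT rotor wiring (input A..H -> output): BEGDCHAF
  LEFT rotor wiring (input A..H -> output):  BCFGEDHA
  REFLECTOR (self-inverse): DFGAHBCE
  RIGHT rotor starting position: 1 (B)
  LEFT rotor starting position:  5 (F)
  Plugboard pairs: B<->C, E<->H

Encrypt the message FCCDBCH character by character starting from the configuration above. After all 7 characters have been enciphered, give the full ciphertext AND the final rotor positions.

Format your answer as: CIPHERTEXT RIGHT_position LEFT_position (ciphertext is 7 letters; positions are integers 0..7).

Answer: GEEGCBE 0 6

Derivation:
Char 1 ('F'): step: R->2, L=5; F->plug->F->R->D->L->E->refl->H->L'->H->R'->G->plug->G
Char 2 ('C'): step: R->3, L=5; C->plug->B->R->H->L->H->refl->E->L'->D->R'->H->plug->E
Char 3 ('C'): step: R->4, L=5; C->plug->B->R->D->L->E->refl->H->L'->H->R'->H->plug->E
Char 4 ('D'): step: R->5, L=5; D->plug->D->R->E->L->F->refl->B->L'->G->R'->G->plug->G
Char 5 ('B'): step: R->6, L=5; B->plug->C->R->D->L->E->refl->H->L'->H->R'->B->plug->C
Char 6 ('C'): step: R->7, L=5; C->plug->B->R->C->L->D->refl->A->L'->F->R'->C->plug->B
Char 7 ('H'): step: R->0, L->6 (L advanced); H->plug->E->R->C->L->D->refl->A->L'->F->R'->H->plug->E
Final: ciphertext=GEEGCBE, RIGHT=0, LEFT=6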